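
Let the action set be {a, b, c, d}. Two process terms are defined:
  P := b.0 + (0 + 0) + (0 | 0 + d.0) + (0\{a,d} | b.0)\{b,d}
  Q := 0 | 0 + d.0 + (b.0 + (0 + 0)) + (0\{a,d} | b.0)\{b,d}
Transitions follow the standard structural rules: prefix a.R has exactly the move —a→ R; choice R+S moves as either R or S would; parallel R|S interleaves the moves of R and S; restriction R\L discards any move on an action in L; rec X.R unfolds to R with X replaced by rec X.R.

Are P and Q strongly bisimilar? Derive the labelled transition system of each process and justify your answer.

LTS(P): 2 reachable states
  p0 = b.0 + (0 + 0) + (0 | 0 + d.0) + (0\{a,d} | b.0)\{b,d} :: --b--▸ p1, --d--▸ p1
  p1 = 0 :: stopped
LTS(Q): 2 reachable states
  q0 = 0 | 0 + d.0 + (b.0 + (0 + 0)) + (0\{a,d} | b.0)\{b,d} :: --b--▸ q1, --d--▸ q1
  q1 = 0 :: stopped
Partition-refinement fixed point:
  B0 = {p0, q0}
  B1 = {p1, q1}
p0 ∈ B0, q0 ∈ B0 → same block

P ~ Q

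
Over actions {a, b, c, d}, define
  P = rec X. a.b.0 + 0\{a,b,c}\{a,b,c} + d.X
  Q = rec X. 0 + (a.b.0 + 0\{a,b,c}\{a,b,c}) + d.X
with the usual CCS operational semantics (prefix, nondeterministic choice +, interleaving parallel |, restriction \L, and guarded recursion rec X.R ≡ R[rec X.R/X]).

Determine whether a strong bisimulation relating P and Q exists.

P's transition system — 3 states:
  s0 = rec X. a.b.0 + 0\{a,b,c}\{a,b,c} + d.X has moves ··a··> s1, ··d··> s0
  s1 = b.0 has moves ··b··> s2
  s2 = 0 has moves stopped
Q's transition system — 3 states:
  t0 = rec X. 0 + (a.b.0 + 0\{a,b,c}\{a,b,c}) + d.X has moves ··a··> t1, ··d··> t0
  t1 = b.0 has moves ··b··> t2
  t2 = 0 has moves stopped
Coarsest stable partition (strong bisimilarity classes):
  B0 = {s0, t0}
  B1 = {s1, t1}
  B2 = {s2, t2}
s0 ∈ B0, t0 ∈ B0 → same block

YES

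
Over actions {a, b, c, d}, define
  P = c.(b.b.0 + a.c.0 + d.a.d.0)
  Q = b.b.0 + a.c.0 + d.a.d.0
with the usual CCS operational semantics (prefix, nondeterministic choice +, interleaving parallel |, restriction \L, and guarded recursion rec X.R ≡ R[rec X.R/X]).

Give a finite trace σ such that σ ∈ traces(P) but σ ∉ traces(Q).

Reachable graph of P (7 states):
  m0 = c.(b.b.0 + a.c.0 + d.a.d.0) ⊢ -c-> m1
  m1 = b.b.0 + a.c.0 + d.a.d.0 ⊢ -a-> m2, -b-> m3, -d-> m4
  m2 = c.0 ⊢ -c-> m5
  m3 = b.0 ⊢ -b-> m5
  m4 = a.d.0 ⊢ -a-> m6
  m5 = 0 ⊢ stopped
  m6 = d.0 ⊢ -d-> m5
Reachable graph of Q (6 states):
  n0 = b.b.0 + a.c.0 + d.a.d.0 ⊢ -a-> n1, -b-> n2, -d-> n3
  n1 = c.0 ⊢ -c-> n4
  n2 = b.0 ⊢ -b-> n4
  n3 = a.d.0 ⊢ -a-> n5
  n4 = 0 ⊢ stopped
  n5 = d.0 ⊢ -d-> n4
Executing c from P (initial set {m0}):
  [1] c ⇒ {m1}
  ✓ P
Executing c from Q (initial set {n0}):
  [1] c ⇒ ∅ (Q stuck)

c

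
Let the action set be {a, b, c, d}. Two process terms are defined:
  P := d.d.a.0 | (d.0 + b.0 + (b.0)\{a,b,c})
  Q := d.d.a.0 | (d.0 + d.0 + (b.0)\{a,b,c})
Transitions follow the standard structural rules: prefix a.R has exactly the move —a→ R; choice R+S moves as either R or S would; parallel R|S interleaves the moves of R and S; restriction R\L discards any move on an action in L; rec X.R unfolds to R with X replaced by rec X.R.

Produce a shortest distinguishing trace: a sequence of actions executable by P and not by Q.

Reachable graph of P (8 states):
  p0 = d.d.a.0 | (d.0 + b.0 + (b.0)\{a,b,c}) | --b--▸ p1, --d--▸ p1, --d--▸ p2
  p1 = d.d.a.0 | 0 | --d--▸ p3
  p2 = d.a.0 | (d.0 + b.0 + (b.0)\{a,b,c}) | --b--▸ p3, --d--▸ p3, --d--▸ p4
  p3 = d.a.0 | 0 | --d--▸ p5
  p4 = a.0 | (d.0 + b.0 + (b.0)\{a,b,c}) | --a--▸ p6, --b--▸ p5, --d--▸ p5
  p5 = a.0 | 0 | --a--▸ p7
  p6 = 0 | (d.0 + b.0 + (b.0)\{a,b,c}) | --b--▸ p7, --d--▸ p7
  p7 = 0 | 0 | ·
Reachable graph of Q (8 states):
  q0 = d.d.a.0 | (d.0 + d.0 + (b.0)\{a,b,c}) | --d--▸ q1, --d--▸ q2
  q1 = d.a.0 | (d.0 + d.0 + (b.0)\{a,b,c}) | --d--▸ q3, --d--▸ q4
  q2 = d.d.a.0 | 0 | --d--▸ q4
  q3 = a.0 | (d.0 + d.0 + (b.0)\{a,b,c}) | --a--▸ q5, --d--▸ q6
  q4 = d.a.0 | 0 | --d--▸ q6
  q5 = 0 | (d.0 + d.0 + (b.0)\{a,b,c}) | --d--▸ q7
  q6 = a.0 | 0 | --a--▸ q7
  q7 = 0 | 0 | ·
Executing b from P (initial set {p0}):
  [1] b ⇒ {p1}
  — P admits the full trace.
Executing b from Q (initial set {q0}):
  [1] b ⇒ ∅ (Q stuck)

b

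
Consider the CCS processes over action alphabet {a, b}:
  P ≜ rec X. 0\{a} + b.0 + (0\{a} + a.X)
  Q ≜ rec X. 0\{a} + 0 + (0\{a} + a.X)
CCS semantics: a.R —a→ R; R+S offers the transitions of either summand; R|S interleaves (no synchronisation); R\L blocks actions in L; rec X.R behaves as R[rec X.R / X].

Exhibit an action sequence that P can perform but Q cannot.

b

P's transition system — 2 states:
  p0 = rec X. 0\{a} + b.0 + (0\{a} + a.X) | —a→ p0, —b→ p1
  p1 = 0 | deadlocked
Q's transition system — 1 states:
  q0 = rec X. 0\{a} + 0 + (0\{a} + a.X) | —a→ q0
Trace ⟨b⟩ through P, begin at {p0}:
  after b @ step 1: {p1}
  — P admits the full trace.
Trace ⟨b⟩ through Q, begin at {q0}:
  after b @ step 1: ∅  — Q cannot continue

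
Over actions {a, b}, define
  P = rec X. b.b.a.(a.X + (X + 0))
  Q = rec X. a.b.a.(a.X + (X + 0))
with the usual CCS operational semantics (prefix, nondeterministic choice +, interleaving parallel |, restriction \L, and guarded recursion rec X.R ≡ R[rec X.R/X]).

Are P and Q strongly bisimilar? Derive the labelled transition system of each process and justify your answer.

NO

LTS(P): 4 reachable states
  m0 = rec X. b.b.a.(a.X + (X + 0)) | -b-> m1
  m1 = b.a.(a.(rec X. b.b.a.(a.X + (X + 0))) + ((rec X. b.b.a.(a.X + (X + 0))) + 0)) | -b-> m2
  m2 = a.(a.(rec X. b.b.a.(a.X + (X + 0))) + ((rec X. b.b.a.(a.X + (X + 0))) + 0)) | -a-> m3
  m3 = a.(rec X. b.b.a.(a.X + (X + 0))) + ((rec X. b.b.a.(a.X + (X + 0))) + 0) | -a-> m0, -b-> m1
LTS(Q): 4 reachable states
  n0 = rec X. a.b.a.(a.X + (X + 0)) | -a-> n1
  n1 = b.a.(a.(rec X. a.b.a.(a.X + (X + 0))) + ((rec X. a.b.a.(a.X + (X + 0))) + 0)) | -b-> n2
  n2 = a.(a.(rec X. a.b.a.(a.X + (X + 0))) + ((rec X. a.b.a.(a.X + (X + 0))) + 0)) | -a-> n3
  n3 = a.(rec X. a.b.a.(a.X + (X + 0))) + ((rec X. a.b.a.(a.X + (X + 0))) + 0) | -a-> n0, -a-> n1
Bisimilarity quotient blocks:
  B0 = {m0}
  B1 = {m1}
  B2 = {m2}
  B3 = {m3}
  B4 = {n0}
  B5 = {n1}
  B6 = {n2}
  B7 = {n3}
m0 ∈ B0, n0 ∈ B4 → different blocks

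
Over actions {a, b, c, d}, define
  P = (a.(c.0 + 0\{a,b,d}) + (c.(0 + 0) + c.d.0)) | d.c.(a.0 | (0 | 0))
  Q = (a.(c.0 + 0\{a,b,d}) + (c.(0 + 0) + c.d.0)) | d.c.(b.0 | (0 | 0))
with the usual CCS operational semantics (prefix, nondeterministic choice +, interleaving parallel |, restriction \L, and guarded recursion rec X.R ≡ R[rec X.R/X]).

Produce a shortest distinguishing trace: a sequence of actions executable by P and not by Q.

Reachable graph of P (20 states):
  p0 = (a.(c.0 + 0\{a,b,d}) + (c.(0 + 0) + c.d.0)) | d.c.(a.0 | (0 | 0)) → ··a··> p1, ··c··> p2, ··c··> p3, ··d··> p4
  p1 = (c.0 + 0\{a,b,d}) | d.c.(a.0 | (0 | 0)) → ··c··> p5, ··d··> p6
  p2 = (0 + 0) | d.c.(a.0 | (0 | 0)) → ··d··> p7
  p3 = d.0 | d.c.(a.0 | (0 | 0)) → ··d··> p5, ··d··> p8
  p4 = (a.(c.0 + 0\{a,b,d}) + (c.(0 + 0) + c.d.0)) | c.(a.0 | (0 | 0)) → ··a··> p6, ··c··> p7, ··c··> p8, ··c··> p9
  p5 = 0 | d.c.(a.0 | (0 | 0)) → ··d··> p10
  p6 = (c.0 + 0\{a,b,d}) | c.(a.0 | (0 | 0)) → ··c··> p10, ··c··> p11
  p7 = (0 + 0) | c.(a.0 | (0 | 0)) → ··c··> p12
  p8 = d.0 | c.(a.0 | (0 | 0)) → ··c··> p13, ··d··> p10
  p9 = (a.(c.0 + 0\{a,b,d}) + (c.(0 + 0) + c.d.0)) | (a.0 | (0 | 0)) → ··a··> p11, ··a··> p14, ··c··> p12, ··c··> p13
  p10 = 0 | c.(a.0 | (0 | 0)) → ··c··> p15
  p11 = (c.0 + 0\{a,b,d}) | (a.0 | (0 | 0)) → ··a··> p16, ··c··> p15
  p12 = (0 + 0) | (a.0 | (0 | 0)) → ··a··> p17
  p13 = d.0 | (a.0 | (0 | 0)) → ··a··> p18, ··d··> p15
  p14 = (a.(c.0 + 0\{a,b,d}) + (c.(0 + 0) + c.d.0)) | (0 | (0 | 0)) → ··a··> p16, ··c··> p17, ··c··> p18
  p15 = 0 | (a.0 | (0 | 0)) → ··a··> p19
  p16 = (c.0 + 0\{a,b,d}) | (0 | (0 | 0)) → ··c··> p19
  p17 = (0 + 0) | (0 | (0 | 0)) → ·
  p18 = d.0 | (0 | (0 | 0)) → ··d··> p19
  p19 = 0 | (0 | (0 | 0)) → ·
Reachable graph of Q (20 states):
  q0 = (a.(c.0 + 0\{a,b,d}) + (c.(0 + 0) + c.d.0)) | d.c.(b.0 | (0 | 0)) → ··a··> q1, ··c··> q2, ··c··> q3, ··d··> q4
  q1 = (c.0 + 0\{a,b,d}) | d.c.(b.0 | (0 | 0)) → ··c··> q5, ··d··> q6
  q2 = (0 + 0) | d.c.(b.0 | (0 | 0)) → ··d··> q7
  q3 = d.0 | d.c.(b.0 | (0 | 0)) → ··d··> q5, ··d··> q8
  q4 = (a.(c.0 + 0\{a,b,d}) + (c.(0 + 0) + c.d.0)) | c.(b.0 | (0 | 0)) → ··a··> q6, ··c··> q7, ··c··> q8, ··c··> q9
  q5 = 0 | d.c.(b.0 | (0 | 0)) → ··d··> q10
  q6 = (c.0 + 0\{a,b,d}) | c.(b.0 | (0 | 0)) → ··c··> q10, ··c··> q11
  q7 = (0 + 0) | c.(b.0 | (0 | 0)) → ··c··> q12
  q8 = d.0 | c.(b.0 | (0 | 0)) → ··c··> q13, ··d··> q10
  q9 = (a.(c.0 + 0\{a,b,d}) + (c.(0 + 0) + c.d.0)) | (b.0 | (0 | 0)) → ··a··> q11, ··b··> q14, ··c··> q12, ··c··> q13
  q10 = 0 | c.(b.0 | (0 | 0)) → ··c··> q15
  q11 = (c.0 + 0\{a,b,d}) | (b.0 | (0 | 0)) → ··b··> q16, ··c··> q15
  q12 = (0 + 0) | (b.0 | (0 | 0)) → ··b··> q17
  q13 = d.0 | (b.0 | (0 | 0)) → ··b··> q18, ··d··> q15
  q14 = (a.(c.0 + 0\{a,b,d}) + (c.(0 + 0) + c.d.0)) | (0 | (0 | 0)) → ··a··> q16, ··c··> q17, ··c··> q18
  q15 = 0 | (b.0 | (0 | 0)) → ··b··> q19
  q16 = (c.0 + 0\{a,b,d}) | (0 | (0 | 0)) → ··c··> q19
  q17 = (0 + 0) | (0 | (0 | 0)) → ·
  q18 = d.0 | (0 | (0 | 0)) → ··d··> q19
  q19 = 0 | (0 | (0 | 0)) → ·
Trace ⟨adca⟩ through P, begin at {p0}:
  step 1 (a): {p1}
  step 2 (d): {p6}
  step 3 (c): {p10, p11}
  step 4 (a): {p16}
  — P admits the full trace.
Trace ⟨adca⟩ through Q, begin at {q0}:
  step 1 (a): {q1}
  step 2 (d): {q6}
  step 3 (c): {q10, q11}
  step 4 (a): no successor for Q

adca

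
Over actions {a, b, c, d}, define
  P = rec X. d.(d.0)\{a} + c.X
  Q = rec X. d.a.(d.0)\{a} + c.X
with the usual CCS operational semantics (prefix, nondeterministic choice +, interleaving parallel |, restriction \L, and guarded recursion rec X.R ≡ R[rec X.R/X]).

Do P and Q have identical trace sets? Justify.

LTS(P): 3 reachable states
  u0 = rec X. d.(d.0)\{a} + c.X ⊢ ··c··> u0, ··d··> u1
  u1 = (d.0)\{a} ⊢ ··d··> u2
  u2 = 0\{a} ⊢ ∅
LTS(Q): 4 reachable states
  v0 = rec X. d.a.(d.0)\{a} + c.X ⊢ ··c··> v0, ··d··> v1
  v1 = a.(d.0)\{a} ⊢ ··a··> v2
  v2 = (d.0)\{a} ⊢ ··d··> v3
  v3 = 0\{a} ⊢ ∅
Run σ = ⟨dd⟩ on P: start {u0}
  after d @ step 1: {u1}
  after d @ step 2: {u2}
  — P admits the full trace.
Run σ = ⟨dd⟩ on Q: start {v0}
  after d @ step 1: {v1}
  after d @ step 2: no successor for Q

NO — witness ⟨dd⟩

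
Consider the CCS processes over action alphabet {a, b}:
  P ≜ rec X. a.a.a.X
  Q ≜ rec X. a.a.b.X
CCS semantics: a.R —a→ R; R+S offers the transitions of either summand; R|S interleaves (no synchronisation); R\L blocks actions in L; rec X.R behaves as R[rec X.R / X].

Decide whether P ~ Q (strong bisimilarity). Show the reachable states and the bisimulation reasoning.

P ≁ Q

LTS(P): 3 reachable states
  p0 = rec X. a.a.a.X ⊢ ··a··> p1
  p1 = a.a.(rec X. a.a.a.X) ⊢ ··a··> p2
  p2 = a.(rec X. a.a.a.X) ⊢ ··a··> p0
LTS(Q): 3 reachable states
  q0 = rec X. a.a.b.X ⊢ ··a··> q1
  q1 = a.b.(rec X. a.a.b.X) ⊢ ··a··> q2
  q2 = b.(rec X. a.a.b.X) ⊢ ··b··> q0
Bisimilarity quotient blocks:
  B0 = {p0, p1, p2}
  B1 = {q0}
  B2 = {q1}
  B3 = {q2}
p0 ∈ B0, q0 ∈ B1 → different blocks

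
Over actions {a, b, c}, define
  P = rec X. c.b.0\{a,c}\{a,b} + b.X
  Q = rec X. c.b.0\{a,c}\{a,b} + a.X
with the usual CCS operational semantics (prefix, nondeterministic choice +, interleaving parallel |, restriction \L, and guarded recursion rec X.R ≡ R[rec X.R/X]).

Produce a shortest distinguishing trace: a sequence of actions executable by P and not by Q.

Reachable graph of P (3 states):
  p0 = rec X. c.b.0\{a,c}\{a,b} + b.X ⊢ =b=> p0, =c=> p1
  p1 = b.0\{a,c}\{a,b} ⊢ =b=> p2
  p2 = 0\{a,c}\{a,b} ⊢ deadlocked
Reachable graph of Q (3 states):
  q0 = rec X. c.b.0\{a,c}\{a,b} + a.X ⊢ =a=> q0, =c=> q1
  q1 = b.0\{a,c}\{a,b} ⊢ =b=> q2
  q2 = 0\{a,c}\{a,b} ⊢ deadlocked
Trace ⟨b⟩ through P, begin at {p0}:
  step 1 (b): {p0}
  P completes σ.
Trace ⟨b⟩ through Q, begin at {q0}:
  step 1 (b): ∅  — Q cannot continue

b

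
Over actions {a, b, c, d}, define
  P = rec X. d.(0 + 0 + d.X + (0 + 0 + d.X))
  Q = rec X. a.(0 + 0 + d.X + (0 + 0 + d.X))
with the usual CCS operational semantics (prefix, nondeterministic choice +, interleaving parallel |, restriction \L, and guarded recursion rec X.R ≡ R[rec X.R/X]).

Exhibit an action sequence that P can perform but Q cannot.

d

LTS(P): 2 reachable states
  m0 = rec X. d.(0 + 0 + d.X + (0 + 0 + d.X)) | =d=> m1
  m1 = 0 + 0 + d.(rec X. d.(0 + 0 + d.X + (0 + 0 + d.X))) + (0 + 0 + d.(rec X. d.(0 + 0 + d.X + (0 + 0 + d.X)))) | =d=> m0
LTS(Q): 2 reachable states
  n0 = rec X. a.(0 + 0 + d.X + (0 + 0 + d.X)) | =a=> n1
  n1 = 0 + 0 + d.(rec X. a.(0 + 0 + d.X + (0 + 0 + d.X))) + (0 + 0 + d.(rec X. a.(0 + 0 + d.X + (0 + 0 + d.X)))) | =d=> n0
Trace ⟨d⟩ through P, begin at {m0}:
  step 1 (d): {m1}
  — P admits the full trace.
Trace ⟨d⟩ through Q, begin at {n0}:
  step 1 (d): ∅ (Q stuck)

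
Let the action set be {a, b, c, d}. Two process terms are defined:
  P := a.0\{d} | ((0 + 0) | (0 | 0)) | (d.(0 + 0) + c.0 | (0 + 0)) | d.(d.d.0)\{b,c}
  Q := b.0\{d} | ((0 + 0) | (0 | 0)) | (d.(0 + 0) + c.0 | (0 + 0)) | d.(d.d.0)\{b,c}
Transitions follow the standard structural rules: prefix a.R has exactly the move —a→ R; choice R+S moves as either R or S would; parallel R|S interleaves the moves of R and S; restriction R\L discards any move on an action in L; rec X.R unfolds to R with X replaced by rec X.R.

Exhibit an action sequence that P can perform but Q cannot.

a

LTS(P): 24 reachable states
  u0 = a.0\{d} | ((0 + 0) | (0 | 0)) | (d.(0 + 0) + c.0 | (0 + 0)) | d.(d.d.0)\{b,c} :: -a-> u1, -c-> u2, -d-> u3, -d-> u4
  u1 = 0\{d} | ((0 + 0) | (0 | 0)) | (d.(0 + 0) + c.0 | (0 + 0)) | d.(d.d.0)\{b,c} :: -c-> u5, -d-> u6, -d-> u7
  u2 = a.0\{d} | ((0 + 0) | (0 | 0)) | (0 | (0 + 0)) | d.(d.d.0)\{b,c} :: -a-> u5, -d-> u8
  u3 = a.0\{d} | ((0 + 0) | (0 | 0)) | (0 + 0) | d.(d.d.0)\{b,c} :: -a-> u6, -d-> u9
  u4 = a.0\{d} | ((0 + 0) | (0 | 0)) | (d.(0 + 0) + c.0 | (0 + 0)) | (d.d.0)\{b,c} :: -a-> u7, -c-> u8, -d-> u10, -d-> u9
  u5 = 0\{d} | ((0 + 0) | (0 | 0)) | (0 | (0 + 0)) | d.(d.d.0)\{b,c} :: -d-> u11
  u6 = 0\{d} | ((0 + 0) | (0 | 0)) | (0 + 0) | d.(d.d.0)\{b,c} :: -d-> u12
  u7 = 0\{d} | ((0 + 0) | (0 | 0)) | (d.(0 + 0) + c.0 | (0 + 0)) | (d.d.0)\{b,c} :: -c-> u11, -d-> u12, -d-> u13
  u8 = a.0\{d} | ((0 + 0) | (0 | 0)) | (0 | (0 + 0)) | (d.d.0)\{b,c} :: -a-> u11, -d-> u14
  u9 = a.0\{d} | ((0 + 0) | (0 | 0)) | (0 + 0) | (d.d.0)\{b,c} :: -a-> u12, -d-> u15
  u10 = a.0\{d} | ((0 + 0) | (0 | 0)) | (d.(0 + 0) + c.0 | (0 + 0)) | (d.0)\{b,c} :: -a-> u13, -c-> u14, -d-> u15, -d-> u16
  u11 = 0\{d} | ((0 + 0) | (0 | 0)) | (0 | (0 + 0)) | (d.d.0)\{b,c} :: -d-> u17
  u12 = 0\{d} | ((0 + 0) | (0 | 0)) | (0 + 0) | (d.d.0)\{b,c} :: -d-> u18
  u13 = 0\{d} | ((0 + 0) | (0 | 0)) | (d.(0 + 0) + c.0 | (0 + 0)) | (d.0)\{b,c} :: -c-> u17, -d-> u18, -d-> u19
  u14 = a.0\{d} | ((0 + 0) | (0 | 0)) | (0 | (0 + 0)) | (d.0)\{b,c} :: -a-> u17, -d-> u20
  u15 = a.0\{d} | ((0 + 0) | (0 | 0)) | (0 + 0) | (d.0)\{b,c} :: -a-> u18, -d-> u21
  u16 = a.0\{d} | ((0 + 0) | (0 | 0)) | (d.(0 + 0) + c.0 | (0 + 0)) | 0\{b,c} :: -a-> u19, -c-> u20, -d-> u21
  u17 = 0\{d} | ((0 + 0) | (0 | 0)) | (0 | (0 + 0)) | (d.0)\{b,c} :: -d-> u22
  u18 = 0\{d} | ((0 + 0) | (0 | 0)) | (0 + 0) | (d.0)\{b,c} :: -d-> u23
  u19 = 0\{d} | ((0 + 0) | (0 | 0)) | (d.(0 + 0) + c.0 | (0 + 0)) | 0\{b,c} :: -c-> u22, -d-> u23
  u20 = a.0\{d} | ((0 + 0) | (0 | 0)) | (0 | (0 + 0)) | 0\{b,c} :: -a-> u22
  u21 = a.0\{d} | ((0 + 0) | (0 | 0)) | (0 + 0) | 0\{b,c} :: -a-> u23
  u22 = 0\{d} | ((0 + 0) | (0 | 0)) | (0 | (0 + 0)) | 0\{b,c} :: (no moves)
  u23 = 0\{d} | ((0 + 0) | (0 | 0)) | (0 + 0) | 0\{b,c} :: (no moves)
LTS(Q): 24 reachable states
  v0 = b.0\{d} | ((0 + 0) | (0 | 0)) | (d.(0 + 0) + c.0 | (0 + 0)) | d.(d.d.0)\{b,c} :: -b-> v1, -c-> v2, -d-> v3, -d-> v4
  v1 = 0\{d} | ((0 + 0) | (0 | 0)) | (d.(0 + 0) + c.0 | (0 + 0)) | d.(d.d.0)\{b,c} :: -c-> v5, -d-> v6, -d-> v7
  v2 = b.0\{d} | ((0 + 0) | (0 | 0)) | (0 | (0 + 0)) | d.(d.d.0)\{b,c} :: -b-> v5, -d-> v8
  v3 = b.0\{d} | ((0 + 0) | (0 | 0)) | (0 + 0) | d.(d.d.0)\{b,c} :: -b-> v6, -d-> v9
  v4 = b.0\{d} | ((0 + 0) | (0 | 0)) | (d.(0 + 0) + c.0 | (0 + 0)) | (d.d.0)\{b,c} :: -b-> v7, -c-> v8, -d-> v10, -d-> v9
  v5 = 0\{d} | ((0 + 0) | (0 | 0)) | (0 | (0 + 0)) | d.(d.d.0)\{b,c} :: -d-> v11
  v6 = 0\{d} | ((0 + 0) | (0 | 0)) | (0 + 0) | d.(d.d.0)\{b,c} :: -d-> v12
  v7 = 0\{d} | ((0 + 0) | (0 | 0)) | (d.(0 + 0) + c.0 | (0 + 0)) | (d.d.0)\{b,c} :: -c-> v11, -d-> v12, -d-> v13
  v8 = b.0\{d} | ((0 + 0) | (0 | 0)) | (0 | (0 + 0)) | (d.d.0)\{b,c} :: -b-> v11, -d-> v14
  v9 = b.0\{d} | ((0 + 0) | (0 | 0)) | (0 + 0) | (d.d.0)\{b,c} :: -b-> v12, -d-> v15
  v10 = b.0\{d} | ((0 + 0) | (0 | 0)) | (d.(0 + 0) + c.0 | (0 + 0)) | (d.0)\{b,c} :: -b-> v13, -c-> v14, -d-> v15, -d-> v16
  v11 = 0\{d} | ((0 + 0) | (0 | 0)) | (0 | (0 + 0)) | (d.d.0)\{b,c} :: -d-> v17
  v12 = 0\{d} | ((0 + 0) | (0 | 0)) | (0 + 0) | (d.d.0)\{b,c} :: -d-> v18
  v13 = 0\{d} | ((0 + 0) | (0 | 0)) | (d.(0 + 0) + c.0 | (0 + 0)) | (d.0)\{b,c} :: -c-> v17, -d-> v18, -d-> v19
  v14 = b.0\{d} | ((0 + 0) | (0 | 0)) | (0 | (0 + 0)) | (d.0)\{b,c} :: -b-> v17, -d-> v20
  v15 = b.0\{d} | ((0 + 0) | (0 | 0)) | (0 + 0) | (d.0)\{b,c} :: -b-> v18, -d-> v21
  v16 = b.0\{d} | ((0 + 0) | (0 | 0)) | (d.(0 + 0) + c.0 | (0 + 0)) | 0\{b,c} :: -b-> v19, -c-> v20, -d-> v21
  v17 = 0\{d} | ((0 + 0) | (0 | 0)) | (0 | (0 + 0)) | (d.0)\{b,c} :: -d-> v22
  v18 = 0\{d} | ((0 + 0) | (0 | 0)) | (0 + 0) | (d.0)\{b,c} :: -d-> v23
  v19 = 0\{d} | ((0 + 0) | (0 | 0)) | (d.(0 + 0) + c.0 | (0 + 0)) | 0\{b,c} :: -c-> v22, -d-> v23
  v20 = b.0\{d} | ((0 + 0) | (0 | 0)) | (0 | (0 + 0)) | 0\{b,c} :: -b-> v22
  v21 = b.0\{d} | ((0 + 0) | (0 | 0)) | (0 + 0) | 0\{b,c} :: -b-> v23
  v22 = 0\{d} | ((0 + 0) | (0 | 0)) | (0 | (0 + 0)) | 0\{b,c} :: (no moves)
  v23 = 0\{d} | ((0 + 0) | (0 | 0)) | (0 + 0) | 0\{b,c} :: (no moves)
Executing a from P (initial set {u0}):
  after a @ step 1: {u1}
  — P admits the full trace.
Executing a from Q (initial set {v0}):
  after a @ step 1: no successor for Q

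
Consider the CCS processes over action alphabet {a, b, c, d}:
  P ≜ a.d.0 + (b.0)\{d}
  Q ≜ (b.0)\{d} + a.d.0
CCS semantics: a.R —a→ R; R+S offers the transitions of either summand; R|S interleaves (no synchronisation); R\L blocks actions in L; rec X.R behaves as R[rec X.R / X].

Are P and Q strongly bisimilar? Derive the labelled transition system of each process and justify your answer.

Reachable graph of P (4 states):
  p0 = a.d.0 + (b.0)\{d} ⊢ ··a··> p1, ··b··> p2
  p1 = d.0 ⊢ ··d··> p3
  p2 = 0\{d} ⊢ stopped
  p3 = 0 ⊢ stopped
Reachable graph of Q (4 states):
  q0 = (b.0)\{d} + a.d.0 ⊢ ··a··> q1, ··b··> q2
  q1 = d.0 ⊢ ··d··> q3
  q2 = 0\{d} ⊢ stopped
  q3 = 0 ⊢ stopped
Bisimilarity quotient blocks:
  B0 = {p0, q0}
  B1 = {p2, p3, q2, q3}
  B2 = {p1, q1}
p0 ∈ B0, q0 ∈ B0 → same block

P ~ Q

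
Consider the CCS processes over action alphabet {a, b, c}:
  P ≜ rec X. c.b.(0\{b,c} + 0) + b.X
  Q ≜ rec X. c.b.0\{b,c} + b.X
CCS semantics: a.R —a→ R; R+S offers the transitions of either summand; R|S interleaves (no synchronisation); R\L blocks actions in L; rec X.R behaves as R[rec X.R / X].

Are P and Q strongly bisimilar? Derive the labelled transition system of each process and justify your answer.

LTS(P): 3 reachable states
  p0 = rec X. c.b.(0\{b,c} + 0) + b.X :: --b--▸ p0, --c--▸ p1
  p1 = b.(0\{b,c} + 0) :: --b--▸ p2
  p2 = 0\{b,c} + 0 :: ·
LTS(Q): 3 reachable states
  q0 = rec X. c.b.0\{b,c} + b.X :: --b--▸ q0, --c--▸ q1
  q1 = b.0\{b,c} :: --b--▸ q2
  q2 = 0\{b,c} :: ·
Partition-refinement fixed point:
  B0 = {p0, q0}
  B1 = {p1, q1}
  B2 = {p2, q2}
p0 ∈ B0, q0 ∈ B0 → same block

P ~ Q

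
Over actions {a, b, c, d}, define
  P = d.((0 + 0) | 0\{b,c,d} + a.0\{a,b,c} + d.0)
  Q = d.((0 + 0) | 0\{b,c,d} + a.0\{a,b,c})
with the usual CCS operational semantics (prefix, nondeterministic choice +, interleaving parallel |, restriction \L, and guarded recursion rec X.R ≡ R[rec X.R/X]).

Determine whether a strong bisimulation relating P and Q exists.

not bisimilar

P's transition system — 4 states:
  m0 = d.((0 + 0) | 0\{b,c,d} + a.0\{a,b,c} + d.0) :: --d--▸ m1
  m1 = (0 + 0) | 0\{b,c,d} + a.0\{a,b,c} + d.0 :: --a--▸ m2, --d--▸ m3
  m2 = 0\{a,b,c} :: (no moves)
  m3 = 0 :: (no moves)
Q's transition system — 3 states:
  n0 = d.((0 + 0) | 0\{b,c,d} + a.0\{a,b,c}) :: --d--▸ n1
  n1 = (0 + 0) | 0\{b,c,d} + a.0\{a,b,c} :: --a--▸ n2
  n2 = 0\{a,b,c} :: (no moves)
Bisimilarity quotient blocks:
  B0 = {m0}
  B1 = {m1}
  B2 = {m2, m3, n2}
  B3 = {n0}
  B4 = {n1}
m0 ∈ B0, n0 ∈ B3 → different blocks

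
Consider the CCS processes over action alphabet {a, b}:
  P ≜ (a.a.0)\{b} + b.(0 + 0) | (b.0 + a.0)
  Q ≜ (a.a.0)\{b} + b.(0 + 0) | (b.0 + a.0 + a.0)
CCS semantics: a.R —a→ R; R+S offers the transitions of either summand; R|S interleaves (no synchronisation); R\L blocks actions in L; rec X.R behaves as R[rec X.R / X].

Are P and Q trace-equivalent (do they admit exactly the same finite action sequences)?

P's transition system — 6 states:
  p0 = (a.a.0)\{b} + b.(0 + 0) | (b.0 + a.0) :: --a--▸ p1, --a--▸ p2, --b--▸ p2, --b--▸ p3
  p1 = (a.0)\{b} :: --a--▸ p4
  p2 = b.(0 + 0) | 0 :: --b--▸ p5
  p3 = (0 + 0) | (b.0 + a.0) :: --a--▸ p5, --b--▸ p5
  p4 = 0\{b} :: stopped
  p5 = (0 + 0) | 0 :: stopped
Q's transition system — 6 states:
  q0 = (a.a.0)\{b} + b.(0 + 0) | (b.0 + a.0 + a.0) :: --a--▸ q1, --a--▸ q2, --b--▸ q2, --b--▸ q3
  q1 = (a.0)\{b} :: --a--▸ q4
  q2 = b.(0 + 0) | 0 :: --b--▸ q5
  q3 = (0 + 0) | (b.0 + a.0 + a.0) :: --a--▸ q5, --b--▸ q5
  q4 = 0\{b} :: stopped
  q5 = (0 + 0) | 0 :: stopped
Coarsest stable partition (strong bisimilarity classes):
  B0 = {p0, q0}
  B1 = {p1, q1}
  B2 = {p4, p5, q4, q5}
  B3 = {p2, q2}
  B4 = {p3, q3}
p0 ∈ B0, q0 ∈ B0 → same block
Bisimilar ⇒ trace-equivalent.

YES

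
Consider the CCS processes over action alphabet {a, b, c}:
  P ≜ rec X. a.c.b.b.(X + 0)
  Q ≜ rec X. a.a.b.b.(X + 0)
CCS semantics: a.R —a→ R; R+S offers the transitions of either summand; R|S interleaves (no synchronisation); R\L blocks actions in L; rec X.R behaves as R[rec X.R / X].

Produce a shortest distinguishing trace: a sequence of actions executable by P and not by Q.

LTS(P): 5 reachable states
  m0 = rec X. a.c.b.b.(X + 0) ⊢ —a→ m1
  m1 = c.b.b.((rec X. a.c.b.b.(X + 0)) + 0) ⊢ —c→ m2
  m2 = b.b.((rec X. a.c.b.b.(X + 0)) + 0) ⊢ —b→ m3
  m3 = b.((rec X. a.c.b.b.(X + 0)) + 0) ⊢ —b→ m4
  m4 = (rec X. a.c.b.b.(X + 0)) + 0 ⊢ —a→ m1
LTS(Q): 5 reachable states
  n0 = rec X. a.a.b.b.(X + 0) ⊢ —a→ n1
  n1 = a.b.b.((rec X. a.a.b.b.(X + 0)) + 0) ⊢ —a→ n2
  n2 = b.b.((rec X. a.a.b.b.(X + 0)) + 0) ⊢ —b→ n3
  n3 = b.((rec X. a.a.b.b.(X + 0)) + 0) ⊢ —b→ n4
  n4 = (rec X. a.a.b.b.(X + 0)) + 0 ⊢ —a→ n1
Executing ac from P (initial set {m0}):
  [1] a ⇒ {m1}
  [2] c ⇒ {m2}
  — P admits the full trace.
Executing ac from Q (initial set {n0}):
  [1] a ⇒ {n1}
  [2] c ⇒ no successor for Q

ac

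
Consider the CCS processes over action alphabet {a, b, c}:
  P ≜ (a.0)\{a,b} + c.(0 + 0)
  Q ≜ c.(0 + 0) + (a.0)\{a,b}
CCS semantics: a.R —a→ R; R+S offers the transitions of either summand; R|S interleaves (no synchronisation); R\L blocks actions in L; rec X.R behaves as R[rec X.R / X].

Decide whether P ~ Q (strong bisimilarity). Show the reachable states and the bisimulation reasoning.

P ~ Q

Reachable graph of P (2 states):
  u0 = (a.0)\{a,b} + c.(0 + 0) | —c→ u1
  u1 = 0 + 0 | deadlocked
Reachable graph of Q (2 states):
  v0 = c.(0 + 0) + (a.0)\{a,b} | —c→ v1
  v1 = 0 + 0 | deadlocked
Bisimilarity quotient blocks:
  B0 = {u0, v0}
  B1 = {u1, v1}
u0 ∈ B0, v0 ∈ B0 → same block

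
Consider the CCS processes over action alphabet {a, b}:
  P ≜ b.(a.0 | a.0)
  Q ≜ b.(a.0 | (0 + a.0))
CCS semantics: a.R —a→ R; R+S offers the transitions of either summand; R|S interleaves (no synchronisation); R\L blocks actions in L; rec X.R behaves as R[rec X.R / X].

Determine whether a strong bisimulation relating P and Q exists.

LTS(P): 5 reachable states
  p0 = b.(a.0 | a.0) :: =b=> p1
  p1 = a.0 | a.0 :: =a=> p2, =a=> p3
  p2 = 0 | a.0 :: =a=> p4
  p3 = a.0 | 0 :: =a=> p4
  p4 = 0 | 0 :: deadlocked
LTS(Q): 5 reachable states
  q0 = b.(a.0 | (0 + a.0)) :: =b=> q1
  q1 = a.0 | (0 + a.0) :: =a=> q2, =a=> q3
  q2 = 0 | (0 + a.0) :: =a=> q4
  q3 = a.0 | 0 :: =a=> q4
  q4 = 0 | 0 :: deadlocked
Coarsest stable partition (strong bisimilarity classes):
  B0 = {p0, q0}
  B1 = {p1, q1}
  B2 = {p2, p3, q2, q3}
  B3 = {p4, q4}
p0 ∈ B0, q0 ∈ B0 → same block

P ~ Q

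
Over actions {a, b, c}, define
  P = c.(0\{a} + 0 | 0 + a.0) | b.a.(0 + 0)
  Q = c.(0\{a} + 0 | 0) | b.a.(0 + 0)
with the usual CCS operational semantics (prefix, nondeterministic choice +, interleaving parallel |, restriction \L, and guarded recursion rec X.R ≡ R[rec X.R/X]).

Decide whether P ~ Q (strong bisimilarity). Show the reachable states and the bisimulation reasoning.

Reachable graph of P (9 states):
  s0 = c.(0\{a} + 0 | 0 + a.0) | b.a.(0 + 0) has moves -b-> s1, -c-> s2
  s1 = c.(0\{a} + 0 | 0 + a.0) | a.(0 + 0) has moves -a-> s3, -c-> s4
  s2 = (0\{a} + 0 | 0 + a.0) | b.a.(0 + 0) has moves -a-> s5, -b-> s4
  s3 = c.(0\{a} + 0 | 0 + a.0) | (0 + 0) has moves -c-> s6
  s4 = (0\{a} + 0 | 0 + a.0) | a.(0 + 0) has moves -a-> s6, -a-> s7
  s5 = 0 | b.a.(0 + 0) has moves -b-> s7
  s6 = (0\{a} + 0 | 0 + a.0) | (0 + 0) has moves -a-> s8
  s7 = 0 | a.(0 + 0) has moves -a-> s8
  s8 = 0 | (0 + 0) has moves stopped
Reachable graph of Q (6 states):
  t0 = c.(0\{a} + 0 | 0) | b.a.(0 + 0) has moves -b-> t1, -c-> t2
  t1 = c.(0\{a} + 0 | 0) | a.(0 + 0) has moves -a-> t3, -c-> t4
  t2 = (0\{a} + 0 | 0) | b.a.(0 + 0) has moves -b-> t4
  t3 = c.(0\{a} + 0 | 0) | (0 + 0) has moves -c-> t5
  t4 = (0\{a} + 0 | 0) | a.(0 + 0) has moves -a-> t5
  t5 = (0\{a} + 0 | 0) | (0 + 0) has moves stopped
Coarsest stable partition (strong bisimilarity classes):
  B0 = {s0}
  B1 = {s2}
  B2 = {s5, t2}
  B3 = {s6, s7, t4}
  B4 = {s8, t5}
  B5 = {s4}
  B6 = {s1}
  B7 = {s3}
  B8 = {t0}
  B9 = {t1}
  B10 = {t3}
s0 ∈ B0, t0 ∈ B8 → different blocks

P ≁ Q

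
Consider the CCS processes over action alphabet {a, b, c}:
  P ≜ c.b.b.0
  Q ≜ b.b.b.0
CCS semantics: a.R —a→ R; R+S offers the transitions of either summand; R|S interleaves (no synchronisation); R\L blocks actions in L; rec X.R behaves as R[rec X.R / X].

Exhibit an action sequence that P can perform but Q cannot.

c

P's transition system — 4 states:
  u0 = c.b.b.0 :: --c--▸ u1
  u1 = b.b.0 :: --b--▸ u2
  u2 = b.0 :: --b--▸ u3
  u3 = 0 :: ∅
Q's transition system — 4 states:
  v0 = b.b.b.0 :: --b--▸ v1
  v1 = b.b.0 :: --b--▸ v2
  v2 = b.0 :: --b--▸ v3
  v3 = 0 :: ∅
Run σ = ⟨c⟩ on P: start {u0}
  [1] c ⇒ {u1}
  — P admits the full trace.
Run σ = ⟨c⟩ on Q: start {v0}
  [1] c ⇒ ∅ (Q stuck)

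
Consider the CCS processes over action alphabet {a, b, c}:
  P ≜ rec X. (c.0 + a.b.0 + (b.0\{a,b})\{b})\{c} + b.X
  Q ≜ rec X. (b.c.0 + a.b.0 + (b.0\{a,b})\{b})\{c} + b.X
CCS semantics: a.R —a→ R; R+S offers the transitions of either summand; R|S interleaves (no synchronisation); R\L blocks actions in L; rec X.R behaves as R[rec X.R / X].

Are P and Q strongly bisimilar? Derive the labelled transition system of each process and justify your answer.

NO

LTS(P): 3 reachable states
  m0 = rec X. (c.0 + a.b.0 + (b.0\{a,b})\{b})\{c} + b.X has moves =a=> m1, =b=> m0
  m1 = (b.0)\{c} has moves =b=> m2
  m2 = 0\{c} has moves ·
LTS(Q): 4 reachable states
  n0 = rec X. (b.c.0 + a.b.0 + (b.0\{a,b})\{b})\{c} + b.X has moves =a=> n1, =b=> n0, =b=> n2
  n1 = (b.0)\{c} has moves =b=> n3
  n2 = (c.0)\{c} has moves ·
  n3 = 0\{c} has moves ·
Bisimilarity quotient blocks:
  B0 = {m0}
  B1 = {m1, n1}
  B2 = {m2, n2, n3}
  B3 = {n0}
m0 ∈ B0, n0 ∈ B3 → different blocks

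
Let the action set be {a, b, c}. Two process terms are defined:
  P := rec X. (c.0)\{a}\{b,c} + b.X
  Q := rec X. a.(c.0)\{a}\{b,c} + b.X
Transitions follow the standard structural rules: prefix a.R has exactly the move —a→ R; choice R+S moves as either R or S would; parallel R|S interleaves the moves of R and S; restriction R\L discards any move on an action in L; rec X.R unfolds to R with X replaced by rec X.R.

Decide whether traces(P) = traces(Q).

LTS(P): 1 reachable states
  s0 = rec X. (c.0)\{a}\{b,c} + b.X has moves --b--▸ s0
LTS(Q): 2 reachable states
  t0 = rec X. a.(c.0)\{a}\{b,c} + b.X has moves --a--▸ t1, --b--▸ t0
  t1 = (c.0)\{a}\{b,c} has moves stopped
Trace ⟨a⟩ through Q, begin at {t0}:
  step 1 (a): {t1}
  ✓ Q
Trace ⟨a⟩ through P, begin at {s0}:
  step 1 (a): ∅ (P stuck)

NO — witness ⟨a⟩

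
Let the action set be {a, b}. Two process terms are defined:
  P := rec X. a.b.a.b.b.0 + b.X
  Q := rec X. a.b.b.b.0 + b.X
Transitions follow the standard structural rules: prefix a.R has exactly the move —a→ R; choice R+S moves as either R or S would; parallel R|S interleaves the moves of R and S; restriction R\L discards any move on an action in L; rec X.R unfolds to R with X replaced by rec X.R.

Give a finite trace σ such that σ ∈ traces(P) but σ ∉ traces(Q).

aba

LTS(P): 6 reachable states
  m0 = rec X. a.b.a.b.b.0 + b.X | ··a··> m1, ··b··> m0
  m1 = b.a.b.b.0 | ··b··> m2
  m2 = a.b.b.0 | ··a··> m3
  m3 = b.b.0 | ··b··> m4
  m4 = b.0 | ··b··> m5
  m5 = 0 | stopped
LTS(Q): 5 reachable states
  n0 = rec X. a.b.b.b.0 + b.X | ··a··> n1, ··b··> n0
  n1 = b.b.b.0 | ··b··> n2
  n2 = b.b.0 | ··b··> n3
  n3 = b.0 | ··b··> n4
  n4 = 0 | stopped
Executing aba from P (initial set {m0}):
  [1] a ⇒ {m1}
  [2] b ⇒ {m2}
  [3] a ⇒ {m3}
  ✓ P
Executing aba from Q (initial set {n0}):
  [1] a ⇒ {n1}
  [2] b ⇒ {n2}
  [3] a ⇒ no successor for Q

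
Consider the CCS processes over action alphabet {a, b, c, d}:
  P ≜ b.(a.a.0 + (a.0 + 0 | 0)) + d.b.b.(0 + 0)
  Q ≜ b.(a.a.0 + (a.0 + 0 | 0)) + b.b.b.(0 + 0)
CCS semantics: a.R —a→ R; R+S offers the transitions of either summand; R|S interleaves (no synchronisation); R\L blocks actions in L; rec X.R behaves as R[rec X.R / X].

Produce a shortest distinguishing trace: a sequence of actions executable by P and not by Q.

LTS(P): 7 reachable states
  u0 = b.(a.a.0 + (a.0 + 0 | 0)) + d.b.b.(0 + 0) → -b-> u1, -d-> u2
  u1 = a.a.0 + (a.0 + 0 | 0) → -a-> u3, -a-> u4
  u2 = b.b.(0 + 0) → -b-> u5
  u3 = 0 → stopped
  u4 = a.0 → -a-> u3
  u5 = b.(0 + 0) → -b-> u6
  u6 = 0 + 0 → stopped
LTS(Q): 7 reachable states
  v0 = b.(a.a.0 + (a.0 + 0 | 0)) + b.b.b.(0 + 0) → -b-> v1, -b-> v2
  v1 = a.a.0 + (a.0 + 0 | 0) → -a-> v3, -a-> v4
  v2 = b.b.(0 + 0) → -b-> v5
  v3 = 0 → stopped
  v4 = a.0 → -a-> v3
  v5 = b.(0 + 0) → -b-> v6
  v6 = 0 + 0 → stopped
Trace ⟨d⟩ through P, begin at {u0}:
  after d @ step 1: {u2}
  ✓ P
Trace ⟨d⟩ through Q, begin at {v0}:
  after d @ step 1: ∅  — Q cannot continue

d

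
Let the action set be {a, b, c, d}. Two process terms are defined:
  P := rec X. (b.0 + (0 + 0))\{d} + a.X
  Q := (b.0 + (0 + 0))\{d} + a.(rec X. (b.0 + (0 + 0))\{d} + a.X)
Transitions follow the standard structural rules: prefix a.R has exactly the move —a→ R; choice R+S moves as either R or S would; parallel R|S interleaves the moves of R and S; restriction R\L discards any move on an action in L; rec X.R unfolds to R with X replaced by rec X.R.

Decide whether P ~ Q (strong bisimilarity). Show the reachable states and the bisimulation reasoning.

P's transition system — 2 states:
  s0 = rec X. (b.0 + (0 + 0))\{d} + a.X :: -a-> s0, -b-> s1
  s1 = 0\{d} :: stopped
Q's transition system — 3 states:
  t0 = (b.0 + (0 + 0))\{d} + a.(rec X. (b.0 + (0 + 0))\{d} + a.X) :: -a-> t1, -b-> t2
  t1 = rec X. (b.0 + (0 + 0))\{d} + a.X :: -a-> t1, -b-> t2
  t2 = 0\{d} :: stopped
Coarsest stable partition (strong bisimilarity classes):
  B0 = {s0, t0, t1}
  B1 = {s1, t2}
s0 ∈ B0, t0 ∈ B0 → same block

YES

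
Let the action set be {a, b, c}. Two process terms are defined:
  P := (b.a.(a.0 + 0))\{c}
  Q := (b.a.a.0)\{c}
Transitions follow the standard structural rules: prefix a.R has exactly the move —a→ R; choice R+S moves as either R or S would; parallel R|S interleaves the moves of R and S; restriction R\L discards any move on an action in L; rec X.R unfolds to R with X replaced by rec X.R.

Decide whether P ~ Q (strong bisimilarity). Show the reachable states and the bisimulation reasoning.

P ~ Q

Reachable graph of P (4 states):
  s0 = (b.a.(a.0 + 0))\{c} has moves -b-> s1
  s1 = (a.(a.0 + 0))\{c} has moves -a-> s2
  s2 = (a.0 + 0)\{c} has moves -a-> s3
  s3 = 0\{c} has moves ·
Reachable graph of Q (4 states):
  t0 = (b.a.a.0)\{c} has moves -b-> t1
  t1 = (a.a.0)\{c} has moves -a-> t2
  t2 = (a.0)\{c} has moves -a-> t3
  t3 = 0\{c} has moves ·
Partition-refinement fixed point:
  B0 = {s0, t0}
  B1 = {s1, t1}
  B2 = {s2, t2}
  B3 = {s3, t3}
s0 ∈ B0, t0 ∈ B0 → same block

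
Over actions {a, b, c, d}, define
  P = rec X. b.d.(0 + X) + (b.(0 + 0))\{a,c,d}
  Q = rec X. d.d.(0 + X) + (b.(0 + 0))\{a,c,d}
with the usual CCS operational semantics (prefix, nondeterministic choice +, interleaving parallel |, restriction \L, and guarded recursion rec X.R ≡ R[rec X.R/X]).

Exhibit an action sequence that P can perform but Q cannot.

bd

LTS(P): 4 reachable states
  s0 = rec X. b.d.(0 + X) + (b.(0 + 0))\{a,c,d} → -b-> s1, -b-> s2
  s1 = (0 + 0)\{a,c,d} → ·
  s2 = d.(0 + (rec X. b.d.(0 + X) + (b.(0 + 0))\{a,c,d})) → -d-> s3
  s3 = 0 + (rec X. b.d.(0 + X) + (b.(0 + 0))\{a,c,d}) → -b-> s1, -b-> s2
LTS(Q): 4 reachable states
  t0 = rec X. d.d.(0 + X) + (b.(0 + 0))\{a,c,d} → -b-> t1, -d-> t2
  t1 = (0 + 0)\{a,c,d} → ·
  t2 = d.(0 + (rec X. d.d.(0 + X) + (b.(0 + 0))\{a,c,d})) → -d-> t3
  t3 = 0 + (rec X. d.d.(0 + X) + (b.(0 + 0))\{a,c,d}) → -b-> t1, -d-> t2
Trace ⟨bd⟩ through P, begin at {s0}:
  [1] b ⇒ {s1, s2}
  [2] d ⇒ {s3}
  ✓ P
Trace ⟨bd⟩ through Q, begin at {t0}:
  [1] b ⇒ {t1}
  [2] d ⇒ ∅  — Q cannot continue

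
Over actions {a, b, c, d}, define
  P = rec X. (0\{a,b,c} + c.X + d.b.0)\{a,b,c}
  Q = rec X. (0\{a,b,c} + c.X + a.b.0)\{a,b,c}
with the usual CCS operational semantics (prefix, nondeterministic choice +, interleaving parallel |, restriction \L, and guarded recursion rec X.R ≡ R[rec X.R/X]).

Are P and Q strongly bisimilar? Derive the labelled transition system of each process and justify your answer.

P's transition system — 2 states:
  p0 = rec X. (0\{a,b,c} + c.X + d.b.0)\{a,b,c} ⊢ -d-> p1
  p1 = (b.0)\{a,b,c} ⊢ (no moves)
Q's transition system — 1 states:
  q0 = rec X. (0\{a,b,c} + c.X + a.b.0)\{a,b,c} ⊢ (no moves)
Bisimilarity quotient blocks:
  B0 = {p0}
  B1 = {p1, q0}
p0 ∈ B0, q0 ∈ B1 → different blocks

P ≁ Q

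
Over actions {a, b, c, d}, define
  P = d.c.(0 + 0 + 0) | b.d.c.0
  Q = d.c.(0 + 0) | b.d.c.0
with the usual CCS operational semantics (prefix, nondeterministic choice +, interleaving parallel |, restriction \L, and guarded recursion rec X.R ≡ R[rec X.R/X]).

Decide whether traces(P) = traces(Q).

YES

P's transition system — 12 states:
  u0 = d.c.(0 + 0 + 0) | b.d.c.0 | =b=> u1, =d=> u2
  u1 = d.c.(0 + 0 + 0) | d.c.0 | =d=> u3, =d=> u4
  u2 = c.(0 + 0 + 0) | b.d.c.0 | =b=> u3, =c=> u5
  u3 = c.(0 + 0 + 0) | d.c.0 | =c=> u6, =d=> u7
  u4 = d.c.(0 + 0 + 0) | c.0 | =c=> u8, =d=> u7
  u5 = (0 + 0 + 0) | b.d.c.0 | =b=> u6
  u6 = (0 + 0 + 0) | d.c.0 | =d=> u9
  u7 = c.(0 + 0 + 0) | c.0 | =c=> u10, =c=> u9
  u8 = d.c.(0 + 0 + 0) | 0 | =d=> u10
  u9 = (0 + 0 + 0) | c.0 | =c=> u11
  u10 = c.(0 + 0 + 0) | 0 | =c=> u11
  u11 = (0 + 0 + 0) | 0 | stopped
Q's transition system — 12 states:
  v0 = d.c.(0 + 0) | b.d.c.0 | =b=> v1, =d=> v2
  v1 = d.c.(0 + 0) | d.c.0 | =d=> v3, =d=> v4
  v2 = c.(0 + 0) | b.d.c.0 | =b=> v3, =c=> v5
  v3 = c.(0 + 0) | d.c.0 | =c=> v6, =d=> v7
  v4 = d.c.(0 + 0) | c.0 | =c=> v8, =d=> v7
  v5 = (0 + 0) | b.d.c.0 | =b=> v6
  v6 = (0 + 0) | d.c.0 | =d=> v9
  v7 = c.(0 + 0) | c.0 | =c=> v10, =c=> v9
  v8 = d.c.(0 + 0) | 0 | =d=> v10
  v9 = (0 + 0) | c.0 | =c=> v11
  v10 = c.(0 + 0) | 0 | =c=> v11
  v11 = (0 + 0) | 0 | stopped
Partition-refinement fixed point:
  B0 = {u0, v0}
  B1 = {u1, v1}
  B2 = {u3, u4, v3, v4}
  B3 = {u6, u8, v6, v8}
  B4 = {u10, u9, v10, v9}
  B5 = {u11, v11}
  B6 = {u7, v7}
  B7 = {u2, v2}
  B8 = {u5, v5}
u0 ∈ B0, v0 ∈ B0 → same block
Bisimilar ⇒ trace-equivalent.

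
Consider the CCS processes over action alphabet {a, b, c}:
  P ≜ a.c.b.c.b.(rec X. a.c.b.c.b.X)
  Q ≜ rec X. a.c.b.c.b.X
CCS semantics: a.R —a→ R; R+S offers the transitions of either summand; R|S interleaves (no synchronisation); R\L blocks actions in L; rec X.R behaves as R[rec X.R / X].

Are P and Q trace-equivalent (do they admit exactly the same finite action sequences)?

trace-equivalent

Reachable graph of P (6 states):
  s0 = a.c.b.c.b.(rec X. a.c.b.c.b.X) → ··a··> s1
  s1 = c.b.c.b.(rec X. a.c.b.c.b.X) → ··c··> s2
  s2 = b.c.b.(rec X. a.c.b.c.b.X) → ··b··> s3
  s3 = c.b.(rec X. a.c.b.c.b.X) → ··c··> s4
  s4 = b.(rec X. a.c.b.c.b.X) → ··b··> s5
  s5 = rec X. a.c.b.c.b.X → ··a··> s1
Reachable graph of Q (5 states):
  t0 = rec X. a.c.b.c.b.X → ··a··> t1
  t1 = c.b.c.b.(rec X. a.c.b.c.b.X) → ··c··> t2
  t2 = b.c.b.(rec X. a.c.b.c.b.X) → ··b··> t3
  t3 = c.b.(rec X. a.c.b.c.b.X) → ··c··> t4
  t4 = b.(rec X. a.c.b.c.b.X) → ··b··> t0
Coarsest stable partition (strong bisimilarity classes):
  B0 = {s0, s5, t0}
  B1 = {s1, t1}
  B2 = {s2, t2}
  B3 = {s3, t3}
  B4 = {s4, t4}
s0 ∈ B0, t0 ∈ B0 → same block
Bisimilar ⇒ trace-equivalent.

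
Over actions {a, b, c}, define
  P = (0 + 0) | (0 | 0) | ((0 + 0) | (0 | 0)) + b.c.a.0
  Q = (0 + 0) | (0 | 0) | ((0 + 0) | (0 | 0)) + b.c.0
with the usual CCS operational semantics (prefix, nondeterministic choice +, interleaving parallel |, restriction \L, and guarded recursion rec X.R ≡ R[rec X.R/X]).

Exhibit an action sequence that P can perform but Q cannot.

bca

P's transition system — 4 states:
  m0 = (0 + 0) | (0 | 0) | ((0 + 0) | (0 | 0)) + b.c.a.0 → --b--▸ m1
  m1 = c.a.0 → --c--▸ m2
  m2 = a.0 → --a--▸ m3
  m3 = 0 → ∅
Q's transition system — 3 states:
  n0 = (0 + 0) | (0 | 0) | ((0 + 0) | (0 | 0)) + b.c.0 → --b--▸ n1
  n1 = c.0 → --c--▸ n2
  n2 = 0 → ∅
Run σ = ⟨bca⟩ on P: start {m0}
  step 1 (b): {m1}
  step 2 (c): {m2}
  step 3 (a): {m3}
  ✓ P
Run σ = ⟨bca⟩ on Q: start {n0}
  step 1 (b): {n1}
  step 2 (c): {n2}
  step 3 (a): no successor for Q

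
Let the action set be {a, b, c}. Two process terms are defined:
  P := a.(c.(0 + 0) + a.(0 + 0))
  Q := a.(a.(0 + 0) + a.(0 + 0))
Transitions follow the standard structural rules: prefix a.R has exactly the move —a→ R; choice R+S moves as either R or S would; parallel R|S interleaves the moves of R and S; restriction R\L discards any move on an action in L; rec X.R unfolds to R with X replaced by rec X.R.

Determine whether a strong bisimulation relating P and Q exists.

NO

LTS(P): 3 reachable states
  u0 = a.(c.(0 + 0) + a.(0 + 0)) | =a=> u1
  u1 = c.(0 + 0) + a.(0 + 0) | =a=> u2, =c=> u2
  u2 = 0 + 0 | ·
LTS(Q): 3 reachable states
  v0 = a.(a.(0 + 0) + a.(0 + 0)) | =a=> v1
  v1 = a.(0 + 0) + a.(0 + 0) | =a=> v2
  v2 = 0 + 0 | ·
Partition-refinement fixed point:
  B0 = {u0}
  B1 = {u1}
  B2 = {u2, v2}
  B3 = {v0}
  B4 = {v1}
u0 ∈ B0, v0 ∈ B3 → different blocks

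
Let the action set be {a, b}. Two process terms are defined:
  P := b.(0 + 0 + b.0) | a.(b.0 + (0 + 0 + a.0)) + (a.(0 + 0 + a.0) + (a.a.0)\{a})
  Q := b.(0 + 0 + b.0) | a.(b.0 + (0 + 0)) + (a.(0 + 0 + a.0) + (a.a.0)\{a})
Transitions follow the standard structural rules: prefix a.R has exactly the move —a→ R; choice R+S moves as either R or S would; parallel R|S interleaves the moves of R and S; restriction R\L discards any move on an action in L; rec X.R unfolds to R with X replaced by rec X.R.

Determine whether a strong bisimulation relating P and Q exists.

Reachable graph of P (11 states):
  s0 = b.(0 + 0 + b.0) | a.(b.0 + (0 + 0 + a.0)) + (a.(0 + 0 + a.0) + (a.a.0)\{a}) :: -a-> s1, -a-> s2, -b-> s3
  s1 = 0 + 0 + a.0 :: -a-> s4
  s2 = b.(0 + 0 + b.0) | (b.0 + (0 + 0 + a.0)) :: -a-> s5, -b-> s5, -b-> s6
  s3 = (0 + 0 + b.0) | a.(b.0 + (0 + 0 + a.0)) :: -a-> s6, -b-> s7
  s4 = 0 :: stopped
  s5 = b.(0 + 0 + b.0) | 0 :: -b-> s8
  s6 = (0 + 0 + b.0) | (b.0 + (0 + 0 + a.0)) :: -a-> s8, -b-> s8, -b-> s9
  s7 = 0 | a.(b.0 + (0 + 0 + a.0)) :: -a-> s9
  s8 = (0 + 0 + b.0) | 0 :: -b-> s10
  s9 = 0 | (b.0 + (0 + 0 + a.0)) :: -a-> s10, -b-> s10
  s10 = 0 | 0 :: stopped
Reachable graph of Q (11 states):
  t0 = b.(0 + 0 + b.0) | a.(b.0 + (0 + 0)) + (a.(0 + 0 + a.0) + (a.a.0)\{a}) :: -a-> t1, -a-> t2, -b-> t3
  t1 = 0 + 0 + a.0 :: -a-> t4
  t2 = b.(0 + 0 + b.0) | (b.0 + (0 + 0)) :: -b-> t5, -b-> t6
  t3 = (0 + 0 + b.0) | a.(b.0 + (0 + 0)) :: -a-> t5, -b-> t7
  t4 = 0 :: stopped
  t5 = (0 + 0 + b.0) | (b.0 + (0 + 0)) :: -b-> t8, -b-> t9
  t6 = b.(0 + 0 + b.0) | 0 :: -b-> t8
  t7 = 0 | a.(b.0 + (0 + 0)) :: -a-> t9
  t8 = (0 + 0 + b.0) | 0 :: -b-> t10
  t9 = 0 | (b.0 + (0 + 0)) :: -b-> t10
  t10 = 0 | 0 :: stopped
Partition-refinement fixed point:
  B0 = {s0}
  B1 = {s2}
  B2 = {s5, t5, t6}
  B3 = {s8, t8, t9}
  B4 = {s10, s4, t10, t4}
  B5 = {s6}
  B6 = {s9}
  B7 = {s3}
  B8 = {s7}
  B9 = {s1, t1}
  B10 = {t0}
  B11 = {t2}
  B12 = {t3}
  B13 = {t7}
s0 ∈ B0, t0 ∈ B10 → different blocks

not bisimilar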